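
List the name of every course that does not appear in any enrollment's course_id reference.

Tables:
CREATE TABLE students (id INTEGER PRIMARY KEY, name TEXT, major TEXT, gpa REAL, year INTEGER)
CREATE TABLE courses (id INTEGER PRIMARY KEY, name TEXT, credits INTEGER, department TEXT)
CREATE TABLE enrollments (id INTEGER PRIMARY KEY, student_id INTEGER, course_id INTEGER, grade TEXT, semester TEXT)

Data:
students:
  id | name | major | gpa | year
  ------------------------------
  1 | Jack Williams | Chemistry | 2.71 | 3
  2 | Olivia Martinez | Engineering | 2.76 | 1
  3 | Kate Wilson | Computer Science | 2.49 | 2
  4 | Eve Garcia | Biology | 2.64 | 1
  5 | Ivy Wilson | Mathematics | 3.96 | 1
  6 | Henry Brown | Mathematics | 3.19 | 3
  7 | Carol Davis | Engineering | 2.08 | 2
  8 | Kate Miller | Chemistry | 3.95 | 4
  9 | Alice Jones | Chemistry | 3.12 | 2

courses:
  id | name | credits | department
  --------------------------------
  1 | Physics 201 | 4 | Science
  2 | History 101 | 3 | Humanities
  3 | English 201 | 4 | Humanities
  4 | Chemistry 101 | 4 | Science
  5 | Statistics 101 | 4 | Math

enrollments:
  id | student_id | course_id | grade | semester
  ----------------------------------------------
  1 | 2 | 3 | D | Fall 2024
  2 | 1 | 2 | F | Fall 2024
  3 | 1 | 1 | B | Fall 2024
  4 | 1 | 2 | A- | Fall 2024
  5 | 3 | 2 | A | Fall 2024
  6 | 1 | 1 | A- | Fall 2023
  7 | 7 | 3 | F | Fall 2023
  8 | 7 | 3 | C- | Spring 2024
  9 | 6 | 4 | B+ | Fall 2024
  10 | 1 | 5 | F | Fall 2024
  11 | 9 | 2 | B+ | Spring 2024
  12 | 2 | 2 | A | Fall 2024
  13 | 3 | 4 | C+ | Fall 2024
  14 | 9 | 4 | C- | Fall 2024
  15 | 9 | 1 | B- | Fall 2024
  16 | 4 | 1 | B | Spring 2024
SELECT p.name FROM courses p LEFT JOIN enrollments c ON c.course_id = p.id WHERE c.id IS NULL

Execution result:
(no rows)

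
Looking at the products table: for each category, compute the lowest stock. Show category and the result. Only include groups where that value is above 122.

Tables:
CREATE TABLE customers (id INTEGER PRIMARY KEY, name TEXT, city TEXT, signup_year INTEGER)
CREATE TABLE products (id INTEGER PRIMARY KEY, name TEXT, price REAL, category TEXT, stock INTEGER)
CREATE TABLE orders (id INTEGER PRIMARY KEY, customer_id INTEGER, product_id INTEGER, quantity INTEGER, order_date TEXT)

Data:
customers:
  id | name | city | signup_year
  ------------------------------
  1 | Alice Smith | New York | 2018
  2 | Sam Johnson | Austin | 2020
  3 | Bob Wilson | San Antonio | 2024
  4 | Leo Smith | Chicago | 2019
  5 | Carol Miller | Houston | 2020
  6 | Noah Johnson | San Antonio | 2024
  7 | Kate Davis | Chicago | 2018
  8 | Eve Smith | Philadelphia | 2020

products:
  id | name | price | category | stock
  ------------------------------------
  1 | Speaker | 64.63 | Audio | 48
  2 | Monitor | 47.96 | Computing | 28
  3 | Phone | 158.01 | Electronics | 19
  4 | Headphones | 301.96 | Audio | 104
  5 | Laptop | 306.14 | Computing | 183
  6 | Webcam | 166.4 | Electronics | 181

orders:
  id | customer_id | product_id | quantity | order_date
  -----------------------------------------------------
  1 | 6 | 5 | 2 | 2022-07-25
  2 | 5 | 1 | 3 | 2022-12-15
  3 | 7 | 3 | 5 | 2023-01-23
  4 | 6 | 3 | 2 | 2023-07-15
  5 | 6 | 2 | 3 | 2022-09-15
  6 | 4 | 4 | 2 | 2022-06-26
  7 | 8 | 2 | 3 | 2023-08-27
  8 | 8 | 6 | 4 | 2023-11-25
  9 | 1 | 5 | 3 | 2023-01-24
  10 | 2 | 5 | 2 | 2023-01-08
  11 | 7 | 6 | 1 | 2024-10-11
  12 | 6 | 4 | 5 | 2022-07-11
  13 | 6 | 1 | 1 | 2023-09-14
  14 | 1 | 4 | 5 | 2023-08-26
SELECT category, MIN(stock) AS min_stock FROM products GROUP BY category HAVING MIN(stock) > 122

Execution result:
(no rows)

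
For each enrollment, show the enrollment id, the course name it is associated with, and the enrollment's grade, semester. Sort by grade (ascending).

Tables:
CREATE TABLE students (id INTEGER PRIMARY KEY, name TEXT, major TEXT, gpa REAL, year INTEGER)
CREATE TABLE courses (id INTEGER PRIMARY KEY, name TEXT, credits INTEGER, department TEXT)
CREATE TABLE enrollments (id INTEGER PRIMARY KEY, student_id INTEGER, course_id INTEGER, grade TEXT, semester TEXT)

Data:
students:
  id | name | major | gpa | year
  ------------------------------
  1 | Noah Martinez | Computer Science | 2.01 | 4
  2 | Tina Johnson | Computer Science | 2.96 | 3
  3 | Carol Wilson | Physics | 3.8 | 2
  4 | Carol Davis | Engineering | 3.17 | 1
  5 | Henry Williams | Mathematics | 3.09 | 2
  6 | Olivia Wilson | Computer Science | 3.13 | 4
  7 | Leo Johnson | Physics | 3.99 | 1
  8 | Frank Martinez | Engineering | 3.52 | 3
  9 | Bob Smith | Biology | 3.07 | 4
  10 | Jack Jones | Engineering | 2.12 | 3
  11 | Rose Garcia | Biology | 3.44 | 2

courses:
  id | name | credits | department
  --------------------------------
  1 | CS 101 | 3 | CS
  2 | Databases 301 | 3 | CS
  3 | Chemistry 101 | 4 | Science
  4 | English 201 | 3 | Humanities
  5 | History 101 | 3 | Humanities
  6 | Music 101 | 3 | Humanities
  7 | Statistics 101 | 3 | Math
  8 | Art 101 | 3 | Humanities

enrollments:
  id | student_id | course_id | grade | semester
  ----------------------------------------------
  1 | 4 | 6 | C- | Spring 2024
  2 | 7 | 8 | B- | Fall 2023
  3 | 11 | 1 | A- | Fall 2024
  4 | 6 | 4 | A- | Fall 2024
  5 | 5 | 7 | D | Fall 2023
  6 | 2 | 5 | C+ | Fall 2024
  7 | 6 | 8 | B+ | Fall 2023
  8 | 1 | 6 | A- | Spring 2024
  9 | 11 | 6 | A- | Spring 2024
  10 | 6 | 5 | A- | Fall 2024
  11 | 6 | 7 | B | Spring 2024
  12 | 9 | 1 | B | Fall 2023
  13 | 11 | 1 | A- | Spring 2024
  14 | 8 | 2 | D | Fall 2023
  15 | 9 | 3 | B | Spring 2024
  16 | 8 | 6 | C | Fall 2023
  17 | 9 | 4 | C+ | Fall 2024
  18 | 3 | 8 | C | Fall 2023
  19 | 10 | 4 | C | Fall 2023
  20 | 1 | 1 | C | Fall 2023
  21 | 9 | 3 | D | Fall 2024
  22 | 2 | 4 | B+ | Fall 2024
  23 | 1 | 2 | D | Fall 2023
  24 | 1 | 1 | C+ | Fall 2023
SELECT c.id, p.name AS course, c.grade, c.semester FROM enrollments c JOIN courses p ON c.course_id = p.id ORDER BY c.grade ASC

Execution result:
id | course | grade | semester
3 | CS 101 | A- | Fall 2024
4 | English 201 | A- | Fall 2024
8 | Music 101 | A- | Spring 2024
9 | Music 101 | A- | Spring 2024
10 | History 101 | A- | Fall 2024
13 | CS 101 | A- | Spring 2024
11 | Statistics 101 | B | Spring 2024
12 | CS 101 | B | Fall 2023
15 | Chemistry 101 | B | Spring 2024
7 | Art 101 | B+ | Fall 2023
22 | English 201 | B+ | Fall 2024
2 | Art 101 | B- | Fall 2023
16 | Music 101 | C | Fall 2023
18 | Art 101 | C | Fall 2023
19 | English 201 | C | Fall 2023
20 | CS 101 | C | Fall 2023
6 | History 101 | C+ | Fall 2024
17 | English 201 | C+ | Fall 2024
24 | CS 101 | C+ | Fall 2023
1 | Music 101 | C- | Spring 2024
5 | Statistics 101 | D | Fall 2023
14 | Databases 301 | D | Fall 2023
21 | Chemistry 101 | D | Fall 2024
23 | Databases 301 | D | Fall 2023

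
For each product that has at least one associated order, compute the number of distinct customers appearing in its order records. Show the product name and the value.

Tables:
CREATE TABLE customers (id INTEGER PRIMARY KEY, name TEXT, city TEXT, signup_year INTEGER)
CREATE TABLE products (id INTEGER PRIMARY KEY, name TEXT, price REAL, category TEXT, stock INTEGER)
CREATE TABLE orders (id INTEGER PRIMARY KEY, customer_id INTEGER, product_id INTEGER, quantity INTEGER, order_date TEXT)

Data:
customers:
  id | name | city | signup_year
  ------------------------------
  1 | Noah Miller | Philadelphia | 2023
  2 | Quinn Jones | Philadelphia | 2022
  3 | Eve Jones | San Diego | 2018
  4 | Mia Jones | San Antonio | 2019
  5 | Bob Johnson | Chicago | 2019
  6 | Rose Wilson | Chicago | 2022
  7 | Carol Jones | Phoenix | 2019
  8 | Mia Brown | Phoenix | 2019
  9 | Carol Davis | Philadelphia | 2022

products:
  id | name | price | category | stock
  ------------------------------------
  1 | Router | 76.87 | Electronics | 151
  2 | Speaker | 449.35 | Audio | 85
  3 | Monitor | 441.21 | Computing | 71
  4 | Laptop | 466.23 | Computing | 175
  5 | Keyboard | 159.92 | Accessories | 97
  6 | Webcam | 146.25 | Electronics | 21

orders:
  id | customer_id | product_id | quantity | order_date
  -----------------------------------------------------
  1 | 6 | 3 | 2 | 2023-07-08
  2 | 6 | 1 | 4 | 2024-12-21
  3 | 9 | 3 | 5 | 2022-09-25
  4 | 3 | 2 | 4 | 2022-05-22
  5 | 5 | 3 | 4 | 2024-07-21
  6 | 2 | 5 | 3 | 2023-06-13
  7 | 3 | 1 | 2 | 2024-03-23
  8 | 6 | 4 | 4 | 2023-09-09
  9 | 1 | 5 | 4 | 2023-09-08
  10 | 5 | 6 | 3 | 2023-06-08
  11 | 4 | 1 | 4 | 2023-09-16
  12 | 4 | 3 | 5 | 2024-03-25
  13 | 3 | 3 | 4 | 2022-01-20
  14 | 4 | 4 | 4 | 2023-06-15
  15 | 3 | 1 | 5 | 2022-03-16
SELECT p.name, COUNT(DISTINCT c.customer_id) AS distinct_customer_count FROM orders c JOIN products p ON c.product_id = p.id GROUP BY p.id, p.name

Execution result:
name | distinct_customer_count
Router | 3
Speaker | 1
Monitor | 5
Laptop | 2
Keyboard | 2
Webcam | 1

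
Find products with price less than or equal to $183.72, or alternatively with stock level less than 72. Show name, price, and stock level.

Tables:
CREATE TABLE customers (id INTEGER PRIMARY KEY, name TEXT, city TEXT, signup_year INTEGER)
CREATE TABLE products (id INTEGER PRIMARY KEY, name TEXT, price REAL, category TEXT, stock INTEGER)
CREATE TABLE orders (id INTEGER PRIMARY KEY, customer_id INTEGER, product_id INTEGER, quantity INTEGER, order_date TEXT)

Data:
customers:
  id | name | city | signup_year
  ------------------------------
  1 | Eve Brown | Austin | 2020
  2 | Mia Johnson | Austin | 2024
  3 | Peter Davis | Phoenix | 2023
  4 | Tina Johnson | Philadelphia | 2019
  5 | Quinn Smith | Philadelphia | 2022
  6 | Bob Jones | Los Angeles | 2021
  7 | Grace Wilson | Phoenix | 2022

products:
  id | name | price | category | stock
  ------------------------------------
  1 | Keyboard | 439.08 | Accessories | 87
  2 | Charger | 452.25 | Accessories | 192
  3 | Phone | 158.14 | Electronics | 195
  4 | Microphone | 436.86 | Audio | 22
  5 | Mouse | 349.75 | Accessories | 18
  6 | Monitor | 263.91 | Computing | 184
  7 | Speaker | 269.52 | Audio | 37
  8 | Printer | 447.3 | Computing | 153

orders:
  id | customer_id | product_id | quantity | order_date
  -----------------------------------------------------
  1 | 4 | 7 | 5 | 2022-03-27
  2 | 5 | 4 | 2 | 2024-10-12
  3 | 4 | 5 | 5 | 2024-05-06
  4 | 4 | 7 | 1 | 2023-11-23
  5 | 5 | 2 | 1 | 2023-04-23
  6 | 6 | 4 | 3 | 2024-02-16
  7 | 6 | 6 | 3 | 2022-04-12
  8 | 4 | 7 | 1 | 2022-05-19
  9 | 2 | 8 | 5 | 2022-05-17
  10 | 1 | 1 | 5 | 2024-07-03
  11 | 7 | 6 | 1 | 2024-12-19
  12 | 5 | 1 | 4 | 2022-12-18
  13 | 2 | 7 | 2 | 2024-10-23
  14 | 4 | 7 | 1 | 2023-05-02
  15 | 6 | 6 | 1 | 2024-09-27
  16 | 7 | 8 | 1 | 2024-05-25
SELECT name, price, stock FROM products WHERE price <= 183.72 OR stock < 72

Execution result:
name | price | stock
Phone | 158.14 | 195
Microphone | 436.86 | 22
Mouse | 349.75 | 18
Speaker | 269.52 | 37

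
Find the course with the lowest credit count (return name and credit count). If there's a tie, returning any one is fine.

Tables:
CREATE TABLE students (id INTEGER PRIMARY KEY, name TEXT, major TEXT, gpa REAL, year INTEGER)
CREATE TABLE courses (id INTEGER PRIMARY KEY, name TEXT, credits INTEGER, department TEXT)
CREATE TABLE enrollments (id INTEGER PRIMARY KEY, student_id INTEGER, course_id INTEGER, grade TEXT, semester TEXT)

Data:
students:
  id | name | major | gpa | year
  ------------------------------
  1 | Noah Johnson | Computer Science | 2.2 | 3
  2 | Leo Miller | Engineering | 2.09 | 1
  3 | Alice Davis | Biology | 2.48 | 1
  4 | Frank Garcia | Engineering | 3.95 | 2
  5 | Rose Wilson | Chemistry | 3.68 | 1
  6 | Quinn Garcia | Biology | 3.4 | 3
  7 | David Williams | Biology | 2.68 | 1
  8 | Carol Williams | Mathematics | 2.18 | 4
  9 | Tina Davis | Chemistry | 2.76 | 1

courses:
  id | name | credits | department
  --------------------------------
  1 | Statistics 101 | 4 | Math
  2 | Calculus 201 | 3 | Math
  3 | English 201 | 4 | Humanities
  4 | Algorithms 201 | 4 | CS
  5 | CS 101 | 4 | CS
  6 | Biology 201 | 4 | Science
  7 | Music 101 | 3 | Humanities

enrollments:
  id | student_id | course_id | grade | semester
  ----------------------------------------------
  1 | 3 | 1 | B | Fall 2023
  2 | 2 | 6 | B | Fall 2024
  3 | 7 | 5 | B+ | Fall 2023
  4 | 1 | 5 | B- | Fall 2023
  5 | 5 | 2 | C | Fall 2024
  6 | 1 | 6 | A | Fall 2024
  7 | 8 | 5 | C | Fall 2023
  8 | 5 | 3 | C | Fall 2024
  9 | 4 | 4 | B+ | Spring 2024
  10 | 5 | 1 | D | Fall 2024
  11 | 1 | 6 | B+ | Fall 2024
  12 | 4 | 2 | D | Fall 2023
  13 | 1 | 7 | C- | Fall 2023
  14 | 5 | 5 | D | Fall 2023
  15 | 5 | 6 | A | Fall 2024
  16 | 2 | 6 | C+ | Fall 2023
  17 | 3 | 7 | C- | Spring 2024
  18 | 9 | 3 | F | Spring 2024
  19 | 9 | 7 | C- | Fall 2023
SELECT name, credits FROM courses ORDER BY credits ASC LIMIT 1

Execution result:
name | credits
Calculus 201 | 3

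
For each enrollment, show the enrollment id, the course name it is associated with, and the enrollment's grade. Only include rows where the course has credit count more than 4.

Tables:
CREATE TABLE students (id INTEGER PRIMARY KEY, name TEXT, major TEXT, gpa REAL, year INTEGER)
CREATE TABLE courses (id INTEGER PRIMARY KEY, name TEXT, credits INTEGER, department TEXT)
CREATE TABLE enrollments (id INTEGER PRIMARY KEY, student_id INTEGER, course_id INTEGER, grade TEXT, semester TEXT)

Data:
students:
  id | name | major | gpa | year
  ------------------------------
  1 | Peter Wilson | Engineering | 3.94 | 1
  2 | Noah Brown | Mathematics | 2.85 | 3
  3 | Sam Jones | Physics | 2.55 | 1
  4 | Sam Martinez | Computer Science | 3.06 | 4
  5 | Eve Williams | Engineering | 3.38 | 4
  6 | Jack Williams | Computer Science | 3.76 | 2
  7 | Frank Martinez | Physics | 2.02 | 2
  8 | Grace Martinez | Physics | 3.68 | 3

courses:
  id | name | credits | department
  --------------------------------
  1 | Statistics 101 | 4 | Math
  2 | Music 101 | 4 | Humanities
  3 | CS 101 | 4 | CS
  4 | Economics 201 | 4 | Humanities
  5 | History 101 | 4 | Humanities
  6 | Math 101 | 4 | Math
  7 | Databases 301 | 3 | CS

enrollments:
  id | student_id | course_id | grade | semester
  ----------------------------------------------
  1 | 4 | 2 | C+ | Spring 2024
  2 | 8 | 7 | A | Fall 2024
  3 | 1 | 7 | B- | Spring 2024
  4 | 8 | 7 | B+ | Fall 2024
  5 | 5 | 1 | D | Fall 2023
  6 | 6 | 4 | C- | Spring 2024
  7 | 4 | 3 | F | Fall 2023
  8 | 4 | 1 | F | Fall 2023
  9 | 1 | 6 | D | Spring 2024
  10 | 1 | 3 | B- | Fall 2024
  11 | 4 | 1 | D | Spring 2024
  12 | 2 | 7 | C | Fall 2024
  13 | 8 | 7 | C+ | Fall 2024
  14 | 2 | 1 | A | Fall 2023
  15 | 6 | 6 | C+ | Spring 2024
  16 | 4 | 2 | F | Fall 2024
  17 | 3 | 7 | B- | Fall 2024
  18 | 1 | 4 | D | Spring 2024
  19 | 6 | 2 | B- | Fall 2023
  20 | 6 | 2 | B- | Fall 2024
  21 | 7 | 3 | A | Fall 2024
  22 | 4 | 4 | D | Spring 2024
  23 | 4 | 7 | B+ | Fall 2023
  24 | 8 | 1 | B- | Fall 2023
SELECT c.id, p.name AS course, c.grade FROM enrollments c JOIN courses p ON c.course_id = p.id WHERE p.credits > 4

Execution result:
(no rows)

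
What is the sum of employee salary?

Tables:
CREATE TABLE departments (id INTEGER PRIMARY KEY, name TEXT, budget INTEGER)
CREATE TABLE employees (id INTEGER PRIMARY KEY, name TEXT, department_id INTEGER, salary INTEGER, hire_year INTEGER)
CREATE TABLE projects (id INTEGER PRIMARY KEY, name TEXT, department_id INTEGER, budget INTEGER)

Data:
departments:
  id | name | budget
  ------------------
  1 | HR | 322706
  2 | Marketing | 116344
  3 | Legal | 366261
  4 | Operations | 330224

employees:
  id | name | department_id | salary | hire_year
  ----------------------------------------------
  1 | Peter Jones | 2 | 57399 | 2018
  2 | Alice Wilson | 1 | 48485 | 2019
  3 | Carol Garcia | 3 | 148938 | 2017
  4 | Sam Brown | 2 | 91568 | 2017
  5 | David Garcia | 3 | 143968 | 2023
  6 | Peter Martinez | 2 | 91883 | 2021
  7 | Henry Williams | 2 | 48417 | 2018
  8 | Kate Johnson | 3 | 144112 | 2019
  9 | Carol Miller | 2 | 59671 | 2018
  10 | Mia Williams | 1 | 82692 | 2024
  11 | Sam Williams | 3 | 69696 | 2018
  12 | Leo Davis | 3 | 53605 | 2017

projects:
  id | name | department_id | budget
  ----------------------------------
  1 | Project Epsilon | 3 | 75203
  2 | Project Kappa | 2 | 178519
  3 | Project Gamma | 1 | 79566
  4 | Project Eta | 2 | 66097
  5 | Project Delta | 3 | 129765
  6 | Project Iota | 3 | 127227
SELECT SUM(salary) FROM employees

Execution result:
1040434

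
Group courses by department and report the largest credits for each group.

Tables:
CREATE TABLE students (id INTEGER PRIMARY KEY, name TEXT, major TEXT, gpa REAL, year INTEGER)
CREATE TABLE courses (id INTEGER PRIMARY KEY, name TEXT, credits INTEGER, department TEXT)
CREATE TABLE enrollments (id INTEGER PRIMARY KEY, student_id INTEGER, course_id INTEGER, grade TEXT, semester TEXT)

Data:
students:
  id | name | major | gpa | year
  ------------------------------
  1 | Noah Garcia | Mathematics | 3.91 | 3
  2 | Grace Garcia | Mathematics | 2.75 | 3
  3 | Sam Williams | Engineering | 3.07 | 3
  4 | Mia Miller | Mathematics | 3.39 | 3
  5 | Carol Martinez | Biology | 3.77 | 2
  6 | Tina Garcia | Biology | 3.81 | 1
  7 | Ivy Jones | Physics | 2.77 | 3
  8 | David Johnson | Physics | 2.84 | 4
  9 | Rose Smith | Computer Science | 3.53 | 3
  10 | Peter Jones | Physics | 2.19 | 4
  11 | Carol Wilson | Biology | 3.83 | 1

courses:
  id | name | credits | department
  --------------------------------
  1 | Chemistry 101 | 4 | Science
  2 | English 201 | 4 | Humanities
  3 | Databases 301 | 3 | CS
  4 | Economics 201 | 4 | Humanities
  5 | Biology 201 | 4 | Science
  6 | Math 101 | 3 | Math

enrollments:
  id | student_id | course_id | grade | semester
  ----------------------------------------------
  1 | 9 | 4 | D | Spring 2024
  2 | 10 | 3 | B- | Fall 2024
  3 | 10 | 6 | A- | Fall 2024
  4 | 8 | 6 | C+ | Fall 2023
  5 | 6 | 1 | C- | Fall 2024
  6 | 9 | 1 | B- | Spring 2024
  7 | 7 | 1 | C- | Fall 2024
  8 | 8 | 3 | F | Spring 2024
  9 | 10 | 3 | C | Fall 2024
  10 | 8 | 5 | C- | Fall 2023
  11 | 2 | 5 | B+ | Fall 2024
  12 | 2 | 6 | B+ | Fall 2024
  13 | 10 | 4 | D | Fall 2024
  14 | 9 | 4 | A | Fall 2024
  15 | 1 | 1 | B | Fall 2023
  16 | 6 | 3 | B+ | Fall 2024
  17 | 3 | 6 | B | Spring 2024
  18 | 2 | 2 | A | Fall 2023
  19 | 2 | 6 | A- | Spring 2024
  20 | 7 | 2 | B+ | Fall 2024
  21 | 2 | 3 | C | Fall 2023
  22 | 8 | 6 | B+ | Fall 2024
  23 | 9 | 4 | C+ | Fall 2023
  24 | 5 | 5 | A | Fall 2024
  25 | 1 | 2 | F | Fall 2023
SELECT department, MAX(credits) AS max_credits FROM courses GROUP BY department

Execution result:
department | max_credits
CS | 3
Humanities | 4
Math | 3
Science | 4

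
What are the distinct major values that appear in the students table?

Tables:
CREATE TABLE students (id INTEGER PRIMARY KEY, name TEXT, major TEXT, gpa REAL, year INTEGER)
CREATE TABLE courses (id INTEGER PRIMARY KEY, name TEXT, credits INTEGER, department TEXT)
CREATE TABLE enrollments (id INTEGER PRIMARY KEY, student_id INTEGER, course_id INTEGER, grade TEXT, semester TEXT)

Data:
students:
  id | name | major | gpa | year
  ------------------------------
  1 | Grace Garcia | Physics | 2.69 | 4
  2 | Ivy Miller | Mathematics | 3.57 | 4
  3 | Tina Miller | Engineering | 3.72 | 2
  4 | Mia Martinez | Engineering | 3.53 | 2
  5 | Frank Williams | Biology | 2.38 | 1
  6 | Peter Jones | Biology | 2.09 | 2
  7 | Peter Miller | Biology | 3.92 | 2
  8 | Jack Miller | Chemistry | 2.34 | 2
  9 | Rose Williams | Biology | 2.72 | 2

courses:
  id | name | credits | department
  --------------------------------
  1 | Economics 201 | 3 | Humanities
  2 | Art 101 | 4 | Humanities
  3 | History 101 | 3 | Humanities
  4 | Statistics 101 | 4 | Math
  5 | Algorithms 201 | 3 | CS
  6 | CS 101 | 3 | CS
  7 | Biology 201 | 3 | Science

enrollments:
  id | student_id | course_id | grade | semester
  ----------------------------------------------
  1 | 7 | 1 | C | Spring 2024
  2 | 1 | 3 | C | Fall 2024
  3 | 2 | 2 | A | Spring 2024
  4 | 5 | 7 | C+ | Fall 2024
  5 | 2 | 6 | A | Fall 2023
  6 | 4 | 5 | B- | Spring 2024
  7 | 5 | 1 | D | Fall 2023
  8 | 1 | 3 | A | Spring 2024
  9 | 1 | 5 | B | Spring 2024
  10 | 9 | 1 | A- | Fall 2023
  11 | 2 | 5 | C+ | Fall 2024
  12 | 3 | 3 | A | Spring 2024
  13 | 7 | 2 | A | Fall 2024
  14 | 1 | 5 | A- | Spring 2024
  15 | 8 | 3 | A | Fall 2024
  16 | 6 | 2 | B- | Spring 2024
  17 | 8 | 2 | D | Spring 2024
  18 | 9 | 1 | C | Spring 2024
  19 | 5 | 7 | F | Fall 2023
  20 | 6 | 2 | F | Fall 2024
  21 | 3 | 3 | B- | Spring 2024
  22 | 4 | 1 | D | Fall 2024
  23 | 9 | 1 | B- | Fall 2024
SELECT DISTINCT major FROM students

Execution result:
major
Physics
Mathematics
Engineering
Biology
Chemistry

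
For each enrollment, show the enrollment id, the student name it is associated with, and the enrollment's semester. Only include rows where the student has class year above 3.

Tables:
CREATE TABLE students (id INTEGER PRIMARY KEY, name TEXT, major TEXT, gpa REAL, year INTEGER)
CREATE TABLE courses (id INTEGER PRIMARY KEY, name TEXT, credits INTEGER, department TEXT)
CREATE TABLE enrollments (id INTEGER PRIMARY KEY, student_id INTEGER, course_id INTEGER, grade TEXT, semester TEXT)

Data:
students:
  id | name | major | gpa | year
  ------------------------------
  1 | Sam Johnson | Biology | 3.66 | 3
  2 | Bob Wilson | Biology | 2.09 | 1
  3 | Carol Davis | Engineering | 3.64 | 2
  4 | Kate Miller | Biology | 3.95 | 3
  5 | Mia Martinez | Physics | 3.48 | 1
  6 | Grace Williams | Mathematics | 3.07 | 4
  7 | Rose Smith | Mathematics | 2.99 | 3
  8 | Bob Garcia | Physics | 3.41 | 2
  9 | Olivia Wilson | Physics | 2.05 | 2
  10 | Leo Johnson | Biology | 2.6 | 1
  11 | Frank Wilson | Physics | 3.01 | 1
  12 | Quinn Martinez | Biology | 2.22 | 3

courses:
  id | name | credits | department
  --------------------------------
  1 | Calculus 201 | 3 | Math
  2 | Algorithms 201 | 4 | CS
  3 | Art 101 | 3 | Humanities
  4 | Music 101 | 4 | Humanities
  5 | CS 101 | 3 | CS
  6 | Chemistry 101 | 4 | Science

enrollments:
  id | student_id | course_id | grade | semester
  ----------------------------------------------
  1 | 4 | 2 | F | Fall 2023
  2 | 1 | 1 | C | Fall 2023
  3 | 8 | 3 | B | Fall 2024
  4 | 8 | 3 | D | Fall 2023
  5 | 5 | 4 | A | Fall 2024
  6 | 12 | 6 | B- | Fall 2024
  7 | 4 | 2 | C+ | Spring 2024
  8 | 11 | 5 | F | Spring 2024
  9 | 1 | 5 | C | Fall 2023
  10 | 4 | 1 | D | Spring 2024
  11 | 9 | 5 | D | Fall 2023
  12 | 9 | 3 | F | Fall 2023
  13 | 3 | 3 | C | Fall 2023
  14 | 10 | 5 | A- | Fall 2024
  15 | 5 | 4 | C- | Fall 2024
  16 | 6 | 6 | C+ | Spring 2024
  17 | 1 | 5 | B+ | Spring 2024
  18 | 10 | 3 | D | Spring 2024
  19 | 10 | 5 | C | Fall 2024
SELECT c.id, p.name AS student, c.semester FROM enrollments c JOIN students p ON c.student_id = p.id WHERE p.year > 3

Execution result:
id | student | semester
16 | Grace Williams | Spring 2024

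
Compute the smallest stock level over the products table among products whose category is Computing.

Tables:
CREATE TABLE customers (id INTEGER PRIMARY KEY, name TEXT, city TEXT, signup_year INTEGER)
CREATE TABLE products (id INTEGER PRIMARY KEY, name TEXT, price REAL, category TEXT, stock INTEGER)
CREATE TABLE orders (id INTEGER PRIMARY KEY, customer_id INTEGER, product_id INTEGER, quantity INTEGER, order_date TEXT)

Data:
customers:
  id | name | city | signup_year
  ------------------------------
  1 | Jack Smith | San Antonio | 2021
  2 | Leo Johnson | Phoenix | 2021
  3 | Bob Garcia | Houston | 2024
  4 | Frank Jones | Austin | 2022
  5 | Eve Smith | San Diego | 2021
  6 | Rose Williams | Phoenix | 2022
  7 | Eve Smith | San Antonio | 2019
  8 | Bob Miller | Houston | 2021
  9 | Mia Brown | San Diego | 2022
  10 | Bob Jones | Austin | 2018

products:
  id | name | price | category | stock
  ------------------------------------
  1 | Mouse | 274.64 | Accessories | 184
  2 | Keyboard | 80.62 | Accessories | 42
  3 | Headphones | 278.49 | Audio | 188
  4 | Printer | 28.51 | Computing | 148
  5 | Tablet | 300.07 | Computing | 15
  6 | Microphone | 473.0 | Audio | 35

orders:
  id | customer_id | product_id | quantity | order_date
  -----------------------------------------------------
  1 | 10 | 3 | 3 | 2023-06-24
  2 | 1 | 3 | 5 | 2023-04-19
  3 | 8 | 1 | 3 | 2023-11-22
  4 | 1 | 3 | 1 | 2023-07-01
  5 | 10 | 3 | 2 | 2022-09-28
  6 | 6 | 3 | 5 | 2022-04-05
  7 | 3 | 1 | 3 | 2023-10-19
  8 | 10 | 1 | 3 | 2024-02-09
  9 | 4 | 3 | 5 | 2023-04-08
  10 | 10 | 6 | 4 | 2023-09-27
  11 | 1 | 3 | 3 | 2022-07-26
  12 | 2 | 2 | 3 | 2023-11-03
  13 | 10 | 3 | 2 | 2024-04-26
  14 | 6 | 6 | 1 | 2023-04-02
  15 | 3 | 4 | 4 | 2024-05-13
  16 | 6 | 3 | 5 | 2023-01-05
SELECT MIN(stock) FROM products WHERE category = 'Computing'

Execution result:
15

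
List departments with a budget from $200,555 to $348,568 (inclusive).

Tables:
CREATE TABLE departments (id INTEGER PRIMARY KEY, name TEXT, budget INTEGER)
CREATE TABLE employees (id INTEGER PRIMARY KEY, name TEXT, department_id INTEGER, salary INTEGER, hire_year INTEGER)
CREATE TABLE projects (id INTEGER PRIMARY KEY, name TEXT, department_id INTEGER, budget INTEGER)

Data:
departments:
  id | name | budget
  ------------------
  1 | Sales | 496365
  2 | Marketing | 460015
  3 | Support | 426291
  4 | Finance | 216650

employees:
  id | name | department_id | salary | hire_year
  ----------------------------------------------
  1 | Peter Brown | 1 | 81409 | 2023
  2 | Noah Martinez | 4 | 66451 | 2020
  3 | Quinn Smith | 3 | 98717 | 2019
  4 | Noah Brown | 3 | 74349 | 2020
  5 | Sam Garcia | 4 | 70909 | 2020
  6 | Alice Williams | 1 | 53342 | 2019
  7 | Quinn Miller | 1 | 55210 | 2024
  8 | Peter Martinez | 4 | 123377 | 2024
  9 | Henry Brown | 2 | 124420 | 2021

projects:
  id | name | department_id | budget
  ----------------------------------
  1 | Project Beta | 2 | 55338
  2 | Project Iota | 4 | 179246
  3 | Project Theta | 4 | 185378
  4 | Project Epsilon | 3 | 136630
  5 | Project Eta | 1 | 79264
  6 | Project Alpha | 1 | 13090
SELECT name, budget FROM departments WHERE budget BETWEEN 200555 AND 348568

Execution result:
name | budget
Finance | 216650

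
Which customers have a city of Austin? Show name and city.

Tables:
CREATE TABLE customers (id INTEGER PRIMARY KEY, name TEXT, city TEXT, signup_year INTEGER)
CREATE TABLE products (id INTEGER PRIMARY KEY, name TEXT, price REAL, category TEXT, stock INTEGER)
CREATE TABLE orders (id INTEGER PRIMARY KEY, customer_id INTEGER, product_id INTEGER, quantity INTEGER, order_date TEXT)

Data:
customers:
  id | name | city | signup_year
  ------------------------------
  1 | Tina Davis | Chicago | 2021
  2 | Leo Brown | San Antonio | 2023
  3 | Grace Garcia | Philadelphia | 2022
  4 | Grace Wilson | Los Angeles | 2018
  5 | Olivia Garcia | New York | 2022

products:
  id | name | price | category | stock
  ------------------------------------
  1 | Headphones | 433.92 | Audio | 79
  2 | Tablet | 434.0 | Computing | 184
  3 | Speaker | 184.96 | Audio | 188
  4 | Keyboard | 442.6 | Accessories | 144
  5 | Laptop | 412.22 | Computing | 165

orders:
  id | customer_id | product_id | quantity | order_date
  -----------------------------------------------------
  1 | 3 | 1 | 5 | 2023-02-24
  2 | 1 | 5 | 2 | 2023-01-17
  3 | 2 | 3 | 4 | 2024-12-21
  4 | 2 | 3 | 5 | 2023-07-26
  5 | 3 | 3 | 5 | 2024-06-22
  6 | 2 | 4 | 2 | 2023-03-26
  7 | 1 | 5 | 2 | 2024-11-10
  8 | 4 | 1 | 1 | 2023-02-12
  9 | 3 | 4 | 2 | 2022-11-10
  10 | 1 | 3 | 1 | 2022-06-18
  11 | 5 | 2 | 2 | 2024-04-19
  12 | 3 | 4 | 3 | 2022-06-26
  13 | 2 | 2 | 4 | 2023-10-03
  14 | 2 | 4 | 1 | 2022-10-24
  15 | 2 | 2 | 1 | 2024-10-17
SELECT name, city FROM customers WHERE city = 'Austin'

Execution result:
(no rows)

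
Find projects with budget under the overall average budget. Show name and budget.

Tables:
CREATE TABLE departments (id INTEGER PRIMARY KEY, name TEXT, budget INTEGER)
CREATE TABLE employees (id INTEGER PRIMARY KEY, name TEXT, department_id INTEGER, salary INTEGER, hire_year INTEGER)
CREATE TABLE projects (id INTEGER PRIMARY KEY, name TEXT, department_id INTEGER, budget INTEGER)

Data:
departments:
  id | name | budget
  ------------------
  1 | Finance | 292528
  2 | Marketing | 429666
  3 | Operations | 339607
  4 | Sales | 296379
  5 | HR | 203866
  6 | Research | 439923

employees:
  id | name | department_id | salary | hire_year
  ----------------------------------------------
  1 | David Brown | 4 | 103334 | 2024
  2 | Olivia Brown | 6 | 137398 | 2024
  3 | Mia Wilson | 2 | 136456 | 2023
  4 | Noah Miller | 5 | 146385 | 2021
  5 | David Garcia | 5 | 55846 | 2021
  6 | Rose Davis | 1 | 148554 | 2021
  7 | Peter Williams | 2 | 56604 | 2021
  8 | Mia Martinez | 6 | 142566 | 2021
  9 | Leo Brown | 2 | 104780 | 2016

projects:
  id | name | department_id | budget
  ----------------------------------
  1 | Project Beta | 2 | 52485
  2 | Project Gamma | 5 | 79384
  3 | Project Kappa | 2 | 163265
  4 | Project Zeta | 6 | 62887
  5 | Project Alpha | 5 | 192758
SELECT name, budget FROM projects WHERE budget < (SELECT AVG(budget) FROM projects)

Execution result:
name | budget
Project Beta | 52485
Project Gamma | 79384
Project Zeta | 62887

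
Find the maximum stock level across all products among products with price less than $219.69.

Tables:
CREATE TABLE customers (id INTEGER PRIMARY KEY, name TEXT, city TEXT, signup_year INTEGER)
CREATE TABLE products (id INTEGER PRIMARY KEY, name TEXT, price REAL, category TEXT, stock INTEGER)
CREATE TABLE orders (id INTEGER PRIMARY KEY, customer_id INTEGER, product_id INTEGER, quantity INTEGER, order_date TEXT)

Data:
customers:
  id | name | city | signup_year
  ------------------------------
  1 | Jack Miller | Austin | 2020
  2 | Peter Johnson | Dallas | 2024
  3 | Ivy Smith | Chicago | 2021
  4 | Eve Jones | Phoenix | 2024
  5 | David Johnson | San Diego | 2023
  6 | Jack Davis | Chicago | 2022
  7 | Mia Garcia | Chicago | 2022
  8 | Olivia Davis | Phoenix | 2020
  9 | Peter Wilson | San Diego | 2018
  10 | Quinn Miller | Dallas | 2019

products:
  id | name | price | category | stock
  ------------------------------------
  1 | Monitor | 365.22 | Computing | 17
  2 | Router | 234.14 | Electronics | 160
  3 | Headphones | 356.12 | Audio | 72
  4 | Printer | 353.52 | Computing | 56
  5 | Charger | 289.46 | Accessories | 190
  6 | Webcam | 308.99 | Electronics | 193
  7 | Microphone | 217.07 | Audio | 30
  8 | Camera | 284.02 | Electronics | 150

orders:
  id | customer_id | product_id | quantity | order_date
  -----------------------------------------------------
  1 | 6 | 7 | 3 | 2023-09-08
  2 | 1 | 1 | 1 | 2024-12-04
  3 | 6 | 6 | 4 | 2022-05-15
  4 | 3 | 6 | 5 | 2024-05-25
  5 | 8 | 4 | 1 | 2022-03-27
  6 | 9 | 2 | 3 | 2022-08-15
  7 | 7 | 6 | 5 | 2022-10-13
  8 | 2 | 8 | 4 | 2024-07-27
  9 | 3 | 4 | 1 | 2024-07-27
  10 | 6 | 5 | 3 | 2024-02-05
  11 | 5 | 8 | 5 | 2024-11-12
SELECT MAX(stock) FROM products WHERE price < 219.69

Execution result:
30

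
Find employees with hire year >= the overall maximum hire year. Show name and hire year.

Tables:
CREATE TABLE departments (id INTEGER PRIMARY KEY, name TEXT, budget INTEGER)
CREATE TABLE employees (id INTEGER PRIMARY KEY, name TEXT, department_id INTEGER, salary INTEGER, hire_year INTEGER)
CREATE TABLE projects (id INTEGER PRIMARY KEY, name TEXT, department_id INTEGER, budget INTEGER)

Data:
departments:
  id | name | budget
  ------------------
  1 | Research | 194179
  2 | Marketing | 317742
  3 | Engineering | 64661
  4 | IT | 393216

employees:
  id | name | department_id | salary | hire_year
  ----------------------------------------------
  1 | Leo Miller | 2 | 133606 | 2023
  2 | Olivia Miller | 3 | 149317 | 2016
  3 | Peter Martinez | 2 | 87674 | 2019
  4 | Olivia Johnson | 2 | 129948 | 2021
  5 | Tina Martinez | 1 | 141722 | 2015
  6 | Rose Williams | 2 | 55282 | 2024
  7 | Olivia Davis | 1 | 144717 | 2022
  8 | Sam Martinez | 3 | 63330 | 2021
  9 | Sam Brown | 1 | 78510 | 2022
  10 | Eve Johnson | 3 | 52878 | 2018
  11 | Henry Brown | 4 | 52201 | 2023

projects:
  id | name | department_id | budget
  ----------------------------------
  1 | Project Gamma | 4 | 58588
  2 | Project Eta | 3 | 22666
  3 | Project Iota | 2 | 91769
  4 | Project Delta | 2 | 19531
SELECT name, hire_year FROM employees WHERE hire_year >= (SELECT MAX(hire_year) FROM employees)

Execution result:
name | hire_year
Rose Williams | 2024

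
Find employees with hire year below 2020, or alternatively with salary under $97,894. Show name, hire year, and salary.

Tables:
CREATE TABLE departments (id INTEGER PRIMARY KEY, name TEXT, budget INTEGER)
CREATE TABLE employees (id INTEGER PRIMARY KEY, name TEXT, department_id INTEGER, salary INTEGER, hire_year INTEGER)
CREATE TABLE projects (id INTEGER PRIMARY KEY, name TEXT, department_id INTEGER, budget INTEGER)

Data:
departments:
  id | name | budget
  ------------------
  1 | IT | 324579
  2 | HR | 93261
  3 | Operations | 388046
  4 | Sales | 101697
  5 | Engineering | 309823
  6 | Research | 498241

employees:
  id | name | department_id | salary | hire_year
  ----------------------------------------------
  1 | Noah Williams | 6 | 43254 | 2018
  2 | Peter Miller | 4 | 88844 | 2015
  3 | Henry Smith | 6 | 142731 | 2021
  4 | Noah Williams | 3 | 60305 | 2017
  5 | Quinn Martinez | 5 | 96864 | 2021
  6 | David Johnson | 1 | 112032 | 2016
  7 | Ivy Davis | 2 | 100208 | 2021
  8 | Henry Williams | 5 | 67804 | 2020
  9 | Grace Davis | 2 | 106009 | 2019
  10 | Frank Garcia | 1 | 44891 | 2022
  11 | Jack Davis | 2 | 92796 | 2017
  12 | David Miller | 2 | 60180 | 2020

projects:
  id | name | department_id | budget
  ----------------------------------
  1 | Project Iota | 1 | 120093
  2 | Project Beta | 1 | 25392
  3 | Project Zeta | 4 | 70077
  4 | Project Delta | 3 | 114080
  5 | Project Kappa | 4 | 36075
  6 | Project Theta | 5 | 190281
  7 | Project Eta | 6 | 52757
SELECT name, hire_year, salary FROM employees WHERE hire_year < 2020 OR salary < 97894

Execution result:
name | hire_year | salary
Noah Williams | 2018 | 43254
Peter Miller | 2015 | 88844
Noah Williams | 2017 | 60305
Quinn Martinez | 2021 | 96864
David Johnson | 2016 | 112032
Henry Williams | 2020 | 67804
Grace Davis | 2019 | 106009
Frank Garcia | 2022 | 44891
Jack Davis | 2017 | 92796
David Miller | 2020 | 60180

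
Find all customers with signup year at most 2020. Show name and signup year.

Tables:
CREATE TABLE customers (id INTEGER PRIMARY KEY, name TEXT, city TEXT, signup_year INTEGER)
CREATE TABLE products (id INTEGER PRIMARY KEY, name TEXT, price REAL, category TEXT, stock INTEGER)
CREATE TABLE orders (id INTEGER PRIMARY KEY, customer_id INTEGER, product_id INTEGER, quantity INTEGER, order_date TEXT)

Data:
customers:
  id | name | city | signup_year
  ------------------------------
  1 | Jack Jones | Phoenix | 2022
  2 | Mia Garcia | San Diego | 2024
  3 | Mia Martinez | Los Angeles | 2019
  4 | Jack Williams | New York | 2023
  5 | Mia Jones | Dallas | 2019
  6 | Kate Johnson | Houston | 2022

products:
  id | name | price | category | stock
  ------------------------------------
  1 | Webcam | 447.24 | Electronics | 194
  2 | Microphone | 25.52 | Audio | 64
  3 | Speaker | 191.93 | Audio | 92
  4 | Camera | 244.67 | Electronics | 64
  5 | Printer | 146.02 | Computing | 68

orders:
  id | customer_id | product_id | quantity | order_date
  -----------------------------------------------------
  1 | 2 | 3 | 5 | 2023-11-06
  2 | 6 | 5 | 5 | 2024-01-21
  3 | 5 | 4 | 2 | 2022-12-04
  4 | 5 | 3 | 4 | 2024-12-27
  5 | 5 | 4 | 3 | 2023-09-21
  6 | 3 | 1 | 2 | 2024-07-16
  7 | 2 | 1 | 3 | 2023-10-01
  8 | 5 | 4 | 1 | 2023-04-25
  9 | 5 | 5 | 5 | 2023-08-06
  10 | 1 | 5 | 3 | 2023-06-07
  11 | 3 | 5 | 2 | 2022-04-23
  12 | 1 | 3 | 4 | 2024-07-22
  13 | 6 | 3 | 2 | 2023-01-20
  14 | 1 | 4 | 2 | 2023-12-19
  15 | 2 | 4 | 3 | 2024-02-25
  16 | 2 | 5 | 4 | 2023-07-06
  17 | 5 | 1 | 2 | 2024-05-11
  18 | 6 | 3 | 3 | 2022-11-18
SELECT name, signup_year FROM customers WHERE signup_year <= 2020

Execution result:
name | signup_year
Mia Martinez | 2019
Mia Jones | 2019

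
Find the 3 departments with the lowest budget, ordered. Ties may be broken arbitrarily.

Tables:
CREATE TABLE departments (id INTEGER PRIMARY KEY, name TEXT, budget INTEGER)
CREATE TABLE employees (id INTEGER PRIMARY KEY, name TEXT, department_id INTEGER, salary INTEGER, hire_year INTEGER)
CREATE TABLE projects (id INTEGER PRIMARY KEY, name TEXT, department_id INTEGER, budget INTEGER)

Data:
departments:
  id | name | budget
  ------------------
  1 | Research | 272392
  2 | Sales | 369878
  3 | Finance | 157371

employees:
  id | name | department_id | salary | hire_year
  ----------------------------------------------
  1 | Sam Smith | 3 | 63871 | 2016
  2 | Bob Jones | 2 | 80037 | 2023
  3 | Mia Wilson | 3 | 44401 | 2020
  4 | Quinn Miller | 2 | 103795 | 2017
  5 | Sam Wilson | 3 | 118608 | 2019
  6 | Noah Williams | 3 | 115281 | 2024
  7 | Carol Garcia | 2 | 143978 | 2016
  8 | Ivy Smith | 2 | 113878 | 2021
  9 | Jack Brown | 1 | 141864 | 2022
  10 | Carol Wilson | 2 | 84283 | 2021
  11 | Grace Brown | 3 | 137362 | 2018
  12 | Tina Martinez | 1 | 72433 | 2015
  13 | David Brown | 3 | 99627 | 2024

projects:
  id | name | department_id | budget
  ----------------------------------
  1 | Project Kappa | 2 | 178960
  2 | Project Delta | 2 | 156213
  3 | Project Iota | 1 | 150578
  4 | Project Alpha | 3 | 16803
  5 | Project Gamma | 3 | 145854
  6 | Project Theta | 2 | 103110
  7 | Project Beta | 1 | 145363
SELECT name, budget FROM departments ORDER BY budget ASC LIMIT 3

Execution result:
name | budget
Finance | 157371
Research | 272392
Sales | 369878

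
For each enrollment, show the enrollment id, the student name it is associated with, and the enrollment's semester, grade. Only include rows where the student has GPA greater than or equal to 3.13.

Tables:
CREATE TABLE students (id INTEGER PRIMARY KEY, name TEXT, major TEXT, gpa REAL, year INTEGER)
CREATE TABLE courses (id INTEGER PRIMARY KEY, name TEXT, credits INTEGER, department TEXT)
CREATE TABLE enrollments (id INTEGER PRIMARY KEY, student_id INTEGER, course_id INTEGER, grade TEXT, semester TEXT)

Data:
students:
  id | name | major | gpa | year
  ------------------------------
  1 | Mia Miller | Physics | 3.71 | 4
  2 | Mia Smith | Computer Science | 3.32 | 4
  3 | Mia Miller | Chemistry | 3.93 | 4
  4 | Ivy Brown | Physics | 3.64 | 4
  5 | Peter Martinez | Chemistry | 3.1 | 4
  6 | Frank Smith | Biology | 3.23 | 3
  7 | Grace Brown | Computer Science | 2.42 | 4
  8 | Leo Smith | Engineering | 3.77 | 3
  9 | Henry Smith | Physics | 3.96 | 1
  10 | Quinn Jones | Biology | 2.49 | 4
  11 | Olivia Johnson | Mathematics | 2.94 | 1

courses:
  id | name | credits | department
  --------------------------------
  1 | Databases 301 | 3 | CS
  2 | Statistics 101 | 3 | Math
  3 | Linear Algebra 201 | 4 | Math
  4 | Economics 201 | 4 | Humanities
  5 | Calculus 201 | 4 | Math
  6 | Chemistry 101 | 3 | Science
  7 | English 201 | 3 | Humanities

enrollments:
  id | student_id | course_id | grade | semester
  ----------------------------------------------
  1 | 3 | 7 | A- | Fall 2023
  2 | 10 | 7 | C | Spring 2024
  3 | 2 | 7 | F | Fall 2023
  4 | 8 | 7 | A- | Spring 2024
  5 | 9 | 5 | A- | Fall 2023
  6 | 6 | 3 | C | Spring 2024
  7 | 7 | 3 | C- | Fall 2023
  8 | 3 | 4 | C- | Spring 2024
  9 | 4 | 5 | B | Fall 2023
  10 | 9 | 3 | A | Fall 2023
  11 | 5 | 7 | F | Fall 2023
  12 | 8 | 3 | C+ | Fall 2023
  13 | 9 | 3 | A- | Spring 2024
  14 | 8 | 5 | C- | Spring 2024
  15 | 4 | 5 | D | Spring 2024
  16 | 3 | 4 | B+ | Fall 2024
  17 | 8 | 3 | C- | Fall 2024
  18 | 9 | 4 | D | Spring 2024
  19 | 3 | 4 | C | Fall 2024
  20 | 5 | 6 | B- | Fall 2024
SELECT c.id, p.name AS student, c.semester, c.grade FROM enrollments c JOIN students p ON c.student_id = p.id WHERE p.gpa >= 3.13

Execution result:
id | student | semester | grade
1 | Mia Miller | Fall 2023 | A-
3 | Mia Smith | Fall 2023 | F
4 | Leo Smith | Spring 2024 | A-
5 | Henry Smith | Fall 2023 | A-
6 | Frank Smith | Spring 2024 | C
8 | Mia Miller | Spring 2024 | C-
9 | Ivy Brown | Fall 2023 | B
10 | Henry Smith | Fall 2023 | A
12 | Leo Smith | Fall 2023 | C+
13 | Henry Smith | Spring 2024 | A-
14 | Leo Smith | Spring 2024 | C-
15 | Ivy Brown | Spring 2024 | D
16 | Mia Miller | Fall 2024 | B+
17 | Leo Smith | Fall 2024 | C-
18 | Henry Smith | Spring 2024 | D
19 | Mia Miller | Fall 2024 | C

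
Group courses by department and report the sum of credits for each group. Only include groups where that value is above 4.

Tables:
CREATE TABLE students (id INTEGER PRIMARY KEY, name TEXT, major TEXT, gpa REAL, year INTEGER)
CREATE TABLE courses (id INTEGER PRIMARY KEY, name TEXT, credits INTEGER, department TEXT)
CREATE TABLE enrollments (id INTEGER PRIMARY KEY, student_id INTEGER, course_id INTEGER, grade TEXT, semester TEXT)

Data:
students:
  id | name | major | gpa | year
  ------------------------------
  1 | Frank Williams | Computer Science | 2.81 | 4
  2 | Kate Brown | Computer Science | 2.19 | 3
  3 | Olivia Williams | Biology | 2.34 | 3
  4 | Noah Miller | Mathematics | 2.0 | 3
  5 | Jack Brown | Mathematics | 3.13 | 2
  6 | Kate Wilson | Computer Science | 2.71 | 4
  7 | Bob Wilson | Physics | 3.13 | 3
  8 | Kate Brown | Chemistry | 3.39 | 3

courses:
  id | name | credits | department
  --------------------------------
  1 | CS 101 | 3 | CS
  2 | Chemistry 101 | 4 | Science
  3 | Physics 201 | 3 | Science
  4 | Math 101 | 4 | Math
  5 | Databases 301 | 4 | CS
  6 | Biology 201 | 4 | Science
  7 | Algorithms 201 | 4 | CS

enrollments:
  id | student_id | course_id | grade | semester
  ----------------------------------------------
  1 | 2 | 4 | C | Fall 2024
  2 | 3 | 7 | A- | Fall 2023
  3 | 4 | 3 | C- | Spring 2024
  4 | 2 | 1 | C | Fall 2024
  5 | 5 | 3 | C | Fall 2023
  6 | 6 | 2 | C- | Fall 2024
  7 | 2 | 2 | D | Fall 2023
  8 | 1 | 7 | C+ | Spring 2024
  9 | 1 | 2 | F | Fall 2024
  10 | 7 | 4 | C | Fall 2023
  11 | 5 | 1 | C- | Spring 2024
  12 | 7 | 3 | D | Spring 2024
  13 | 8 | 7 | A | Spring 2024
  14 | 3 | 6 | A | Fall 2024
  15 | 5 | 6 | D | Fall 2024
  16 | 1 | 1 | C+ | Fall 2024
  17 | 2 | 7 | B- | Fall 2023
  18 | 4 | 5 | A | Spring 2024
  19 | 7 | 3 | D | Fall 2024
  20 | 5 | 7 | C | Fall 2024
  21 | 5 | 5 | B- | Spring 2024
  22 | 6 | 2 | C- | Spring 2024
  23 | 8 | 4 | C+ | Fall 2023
SELECT department, SUM(credits) AS sum_credits FROM courses GROUP BY department HAVING SUM(credits) > 4

Execution result:
department | sum_credits
CS | 11
Science | 11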